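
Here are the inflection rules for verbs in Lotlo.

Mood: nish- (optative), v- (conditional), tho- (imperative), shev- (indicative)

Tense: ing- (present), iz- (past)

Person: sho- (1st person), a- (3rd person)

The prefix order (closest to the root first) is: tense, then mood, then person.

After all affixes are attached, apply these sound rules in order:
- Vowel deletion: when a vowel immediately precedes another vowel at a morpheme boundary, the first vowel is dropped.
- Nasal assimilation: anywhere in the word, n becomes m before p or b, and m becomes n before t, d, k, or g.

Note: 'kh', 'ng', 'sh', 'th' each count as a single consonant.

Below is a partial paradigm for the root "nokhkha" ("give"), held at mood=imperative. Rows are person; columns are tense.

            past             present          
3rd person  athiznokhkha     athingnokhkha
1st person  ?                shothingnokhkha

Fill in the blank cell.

Attach tense past iz- → iznokhkha.
Attach mood imperative tho- → thoiznokhkha.
Attach person 1st person sho- → shothoiznokhkha.
Apply vowel deletion: shothoiznokhkha → shothiznokhkha.
Nasal assimilation: no change.

shothiznokhkha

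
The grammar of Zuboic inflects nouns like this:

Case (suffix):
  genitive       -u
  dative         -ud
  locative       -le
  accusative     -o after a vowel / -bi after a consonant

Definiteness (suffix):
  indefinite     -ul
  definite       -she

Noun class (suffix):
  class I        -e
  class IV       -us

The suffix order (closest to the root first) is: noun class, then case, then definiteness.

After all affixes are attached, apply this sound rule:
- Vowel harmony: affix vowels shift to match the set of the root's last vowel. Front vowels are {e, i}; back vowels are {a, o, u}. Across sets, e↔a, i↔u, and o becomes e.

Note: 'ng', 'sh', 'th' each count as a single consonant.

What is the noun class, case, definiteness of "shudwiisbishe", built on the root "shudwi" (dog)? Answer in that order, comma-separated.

Segment: shudwi-us-bi-she.
noun class: -us → class IV.
case: -o/bi → accusative.
definiteness: -she → definite.

class IV, accusative, definite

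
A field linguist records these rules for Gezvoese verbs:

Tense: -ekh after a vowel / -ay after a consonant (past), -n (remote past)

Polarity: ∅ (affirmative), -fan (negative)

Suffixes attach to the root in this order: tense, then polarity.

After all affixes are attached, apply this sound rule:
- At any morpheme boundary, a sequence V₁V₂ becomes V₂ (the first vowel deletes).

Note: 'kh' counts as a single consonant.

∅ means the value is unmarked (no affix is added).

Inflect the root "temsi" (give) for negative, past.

Attach tense past -ekh (after vowel 'i') → temsiekh.
Attach polarity negative -fan → temsiekhfan.
Apply vowel deletion: temsiekhfan → temsekhfan.

temsekhfan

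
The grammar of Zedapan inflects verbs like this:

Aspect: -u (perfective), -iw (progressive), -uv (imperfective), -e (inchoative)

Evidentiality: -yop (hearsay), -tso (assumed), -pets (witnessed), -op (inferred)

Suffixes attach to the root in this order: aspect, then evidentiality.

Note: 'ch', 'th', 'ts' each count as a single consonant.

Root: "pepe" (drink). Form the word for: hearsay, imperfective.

Attach aspect imperfective -uv → pepeuv.
Attach evidentiality hearsay -yop → pepeuvyop.

pepeuvyop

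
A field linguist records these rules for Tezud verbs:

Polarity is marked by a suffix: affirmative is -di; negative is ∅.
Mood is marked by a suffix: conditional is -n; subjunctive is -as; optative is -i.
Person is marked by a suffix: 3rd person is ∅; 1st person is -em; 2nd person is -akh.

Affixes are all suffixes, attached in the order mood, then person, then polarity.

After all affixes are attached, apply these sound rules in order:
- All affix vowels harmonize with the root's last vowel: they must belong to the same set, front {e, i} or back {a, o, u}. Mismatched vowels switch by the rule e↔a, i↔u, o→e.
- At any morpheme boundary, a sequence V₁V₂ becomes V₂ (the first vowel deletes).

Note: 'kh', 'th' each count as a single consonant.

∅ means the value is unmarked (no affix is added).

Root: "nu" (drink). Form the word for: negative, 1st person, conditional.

nunam

Attach mood conditional -n → nun.
Attach person 1st person -em → nunem.
polarity = negative: zero marking, form stays nunem.
Apply vowel harmony: nunem → nunam.
Vowel deletion: no change.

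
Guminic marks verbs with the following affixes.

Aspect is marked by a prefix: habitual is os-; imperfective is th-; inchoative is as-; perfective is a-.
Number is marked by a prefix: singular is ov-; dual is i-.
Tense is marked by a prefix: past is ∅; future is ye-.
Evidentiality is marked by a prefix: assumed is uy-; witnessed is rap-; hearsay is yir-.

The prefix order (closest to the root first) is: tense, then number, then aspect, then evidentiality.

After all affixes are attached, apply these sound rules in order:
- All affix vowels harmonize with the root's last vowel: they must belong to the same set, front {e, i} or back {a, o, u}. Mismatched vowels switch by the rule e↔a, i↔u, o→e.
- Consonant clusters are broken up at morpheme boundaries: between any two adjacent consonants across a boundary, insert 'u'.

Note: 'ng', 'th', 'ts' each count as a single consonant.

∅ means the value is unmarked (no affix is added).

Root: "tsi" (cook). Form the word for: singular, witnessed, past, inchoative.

repesevutsi

tense = past: zero marking, form stays tsi.
Attach number singular ov- → ovtsi.
Attach aspect inchoative as- → asovtsi.
Attach evidentiality witnessed rap- → rapasovtsi.
Apply vowel harmony: rapasovtsi → repesevtsi.
Apply epenthesis: repesevtsi → repesevutsi.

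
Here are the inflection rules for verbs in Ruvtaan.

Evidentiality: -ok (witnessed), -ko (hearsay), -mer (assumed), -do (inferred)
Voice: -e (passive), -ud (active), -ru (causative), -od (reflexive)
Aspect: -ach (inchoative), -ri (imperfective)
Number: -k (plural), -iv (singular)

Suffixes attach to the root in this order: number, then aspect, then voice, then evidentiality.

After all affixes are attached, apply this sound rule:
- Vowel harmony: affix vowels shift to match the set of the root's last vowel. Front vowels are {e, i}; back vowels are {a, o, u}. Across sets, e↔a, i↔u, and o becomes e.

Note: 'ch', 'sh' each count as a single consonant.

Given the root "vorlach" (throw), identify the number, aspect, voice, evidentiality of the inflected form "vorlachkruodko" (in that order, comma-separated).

Segment: vorlach-k-ri-od-ko.
number: -k → plural.
aspect: -ri → imperfective.
voice: -od → reflexive.
evidentiality: -ko → hearsay.

plural, imperfective, reflexive, hearsay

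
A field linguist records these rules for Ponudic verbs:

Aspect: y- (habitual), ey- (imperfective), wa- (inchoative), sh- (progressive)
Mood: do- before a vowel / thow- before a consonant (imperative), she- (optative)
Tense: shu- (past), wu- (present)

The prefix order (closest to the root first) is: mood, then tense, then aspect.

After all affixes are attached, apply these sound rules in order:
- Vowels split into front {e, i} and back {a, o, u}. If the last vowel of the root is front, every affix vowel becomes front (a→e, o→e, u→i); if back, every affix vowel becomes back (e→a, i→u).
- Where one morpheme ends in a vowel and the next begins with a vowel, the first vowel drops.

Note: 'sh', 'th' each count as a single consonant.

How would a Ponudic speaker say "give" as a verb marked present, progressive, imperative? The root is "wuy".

Attach mood imperative thow- (before consonant 'w') → thowwuy.
Attach tense present wu- → wuthowwuy.
Attach aspect progressive sh- → shwuthowwuy.
Vowel harmony: no change.
Vowel deletion: no change.

shwuthowwuy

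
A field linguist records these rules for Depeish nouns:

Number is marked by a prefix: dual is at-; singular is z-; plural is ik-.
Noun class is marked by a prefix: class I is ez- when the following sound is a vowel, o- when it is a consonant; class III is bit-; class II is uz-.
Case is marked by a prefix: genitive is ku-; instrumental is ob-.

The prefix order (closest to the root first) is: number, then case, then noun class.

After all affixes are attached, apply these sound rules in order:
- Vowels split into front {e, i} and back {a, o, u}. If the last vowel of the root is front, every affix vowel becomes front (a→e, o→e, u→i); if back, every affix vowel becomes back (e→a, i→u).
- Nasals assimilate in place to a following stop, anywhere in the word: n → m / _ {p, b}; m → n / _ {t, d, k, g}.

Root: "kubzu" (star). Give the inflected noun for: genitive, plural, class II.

Attach number plural ik- → ikkubzu.
Attach case genitive ku- → kuikkubzu.
Attach noun class class II uz- → uzkuikkubzu.
Apply vowel harmony: uzkuikkubzu → uzkuukkubzu.
Nasal assimilation: no change.

uzkuukkubzu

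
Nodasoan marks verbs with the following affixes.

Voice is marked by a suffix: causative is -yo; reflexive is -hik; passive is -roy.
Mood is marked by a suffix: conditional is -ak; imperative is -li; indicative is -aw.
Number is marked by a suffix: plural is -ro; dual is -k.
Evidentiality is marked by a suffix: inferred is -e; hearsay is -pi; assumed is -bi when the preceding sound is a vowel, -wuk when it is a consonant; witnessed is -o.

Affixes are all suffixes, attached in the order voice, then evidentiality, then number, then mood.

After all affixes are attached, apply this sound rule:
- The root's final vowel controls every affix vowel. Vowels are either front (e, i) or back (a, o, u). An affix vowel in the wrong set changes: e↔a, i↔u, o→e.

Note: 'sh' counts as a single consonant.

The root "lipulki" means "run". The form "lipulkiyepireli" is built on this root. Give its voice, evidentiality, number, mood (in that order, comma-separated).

Segment: lipulki-yo-pi-ro-li.
voice: -yo → causative.
evidentiality: -pi → hearsay.
number: -ro → plural.
mood: -li → imperative.

causative, hearsay, plural, imperative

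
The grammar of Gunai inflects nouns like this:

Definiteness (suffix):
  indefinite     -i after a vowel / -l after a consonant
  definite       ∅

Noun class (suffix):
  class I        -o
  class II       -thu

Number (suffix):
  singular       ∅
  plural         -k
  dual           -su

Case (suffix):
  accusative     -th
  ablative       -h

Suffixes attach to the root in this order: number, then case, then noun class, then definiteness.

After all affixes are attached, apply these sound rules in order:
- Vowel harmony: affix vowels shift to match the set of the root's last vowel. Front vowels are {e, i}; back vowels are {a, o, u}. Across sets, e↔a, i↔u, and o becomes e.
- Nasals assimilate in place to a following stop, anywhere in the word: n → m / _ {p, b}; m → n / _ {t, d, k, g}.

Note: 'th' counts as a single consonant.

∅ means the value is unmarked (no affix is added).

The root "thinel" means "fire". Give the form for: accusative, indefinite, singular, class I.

number = singular: zero marking, form stays thinel.
Attach case accusative -th → thinelth.
Attach noun class class I -o → thineltho.
Attach definiteness indefinite -i (after vowel 'o') → thinelthoi.
Apply vowel harmony: thinelthoi → thinelthei.
Nasal assimilation: no change.

thinelthei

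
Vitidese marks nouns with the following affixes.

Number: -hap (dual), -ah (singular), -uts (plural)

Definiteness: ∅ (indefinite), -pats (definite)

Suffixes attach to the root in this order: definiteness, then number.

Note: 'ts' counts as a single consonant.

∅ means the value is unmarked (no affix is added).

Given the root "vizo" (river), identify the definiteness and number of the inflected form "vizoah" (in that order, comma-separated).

Segment: vizo-ah.
definiteness: ∅ → indefinite.
number: -ah → singular.

indefinite, singular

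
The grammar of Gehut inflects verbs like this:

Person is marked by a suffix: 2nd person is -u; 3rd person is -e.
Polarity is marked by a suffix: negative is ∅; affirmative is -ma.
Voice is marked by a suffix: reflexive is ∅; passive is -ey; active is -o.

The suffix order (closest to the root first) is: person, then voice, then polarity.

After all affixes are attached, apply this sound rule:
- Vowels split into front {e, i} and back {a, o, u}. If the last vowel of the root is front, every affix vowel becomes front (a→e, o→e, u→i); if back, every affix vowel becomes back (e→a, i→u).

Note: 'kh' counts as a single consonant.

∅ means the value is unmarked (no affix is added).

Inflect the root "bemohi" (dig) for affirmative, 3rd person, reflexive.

Attach person 3rd person -e → bemohie.
voice = reflexive: zero marking, form stays bemohie.
Attach polarity affirmative -ma → bemohiema.
Apply vowel harmony: bemohiema → bemohieme.

bemohieme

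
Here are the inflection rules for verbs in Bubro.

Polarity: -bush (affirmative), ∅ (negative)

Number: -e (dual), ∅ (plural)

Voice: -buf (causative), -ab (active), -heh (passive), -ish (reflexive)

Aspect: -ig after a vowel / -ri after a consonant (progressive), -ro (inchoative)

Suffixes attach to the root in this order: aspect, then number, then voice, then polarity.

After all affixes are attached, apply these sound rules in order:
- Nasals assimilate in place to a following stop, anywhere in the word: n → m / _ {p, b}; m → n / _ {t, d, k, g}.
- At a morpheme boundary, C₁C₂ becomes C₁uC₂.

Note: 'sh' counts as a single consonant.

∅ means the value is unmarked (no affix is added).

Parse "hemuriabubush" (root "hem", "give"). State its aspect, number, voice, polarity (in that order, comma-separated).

progressive, plural, active, affirmative

Segment: hem-ri-ab-bush.
aspect: -ig/ri → progressive.
number: ∅ → plural.
voice: -ab → active.
polarity: -bush → affirmative.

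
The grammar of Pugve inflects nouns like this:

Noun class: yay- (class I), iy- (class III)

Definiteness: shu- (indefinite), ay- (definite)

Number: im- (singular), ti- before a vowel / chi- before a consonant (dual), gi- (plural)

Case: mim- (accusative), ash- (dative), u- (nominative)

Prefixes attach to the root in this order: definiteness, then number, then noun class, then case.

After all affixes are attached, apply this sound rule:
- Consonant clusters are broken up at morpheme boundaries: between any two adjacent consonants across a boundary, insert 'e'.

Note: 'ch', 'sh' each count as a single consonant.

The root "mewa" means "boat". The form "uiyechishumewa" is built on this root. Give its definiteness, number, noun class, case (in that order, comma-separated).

indefinite, dual, class III, nominative

Segment: u-iy-chi-shu-mewa.
definiteness: shu- → indefinite.
number: ti/chi- → dual.
noun class: iy- → class III.
case: u- → nominative.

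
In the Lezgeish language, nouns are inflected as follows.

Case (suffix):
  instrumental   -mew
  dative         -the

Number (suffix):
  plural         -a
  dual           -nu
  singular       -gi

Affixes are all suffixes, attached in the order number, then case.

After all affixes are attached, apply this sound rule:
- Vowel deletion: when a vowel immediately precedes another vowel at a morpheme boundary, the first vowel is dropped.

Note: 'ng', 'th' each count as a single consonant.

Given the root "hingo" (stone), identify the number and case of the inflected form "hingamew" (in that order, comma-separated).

Segment: hingo-a-mew.
number: -a → plural.
case: -mew → instrumental.

plural, instrumental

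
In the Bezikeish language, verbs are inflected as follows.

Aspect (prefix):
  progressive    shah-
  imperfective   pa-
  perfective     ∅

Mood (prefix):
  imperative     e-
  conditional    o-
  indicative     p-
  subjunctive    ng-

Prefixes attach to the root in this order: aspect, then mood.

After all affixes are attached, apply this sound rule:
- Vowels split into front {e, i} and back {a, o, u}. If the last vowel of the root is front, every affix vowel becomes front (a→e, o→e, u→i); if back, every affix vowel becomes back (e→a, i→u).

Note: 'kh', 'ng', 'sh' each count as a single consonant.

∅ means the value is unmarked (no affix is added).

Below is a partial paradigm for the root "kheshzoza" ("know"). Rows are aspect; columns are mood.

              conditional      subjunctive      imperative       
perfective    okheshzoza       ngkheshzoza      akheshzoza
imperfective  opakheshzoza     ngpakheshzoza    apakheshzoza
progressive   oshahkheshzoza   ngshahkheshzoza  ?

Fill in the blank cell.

Attach aspect progressive shah- → shahkheshzoza.
Attach mood imperative e- → eshahkheshzoza.
Apply vowel harmony: eshahkheshzoza → ashahkheshzoza.

ashahkheshzoza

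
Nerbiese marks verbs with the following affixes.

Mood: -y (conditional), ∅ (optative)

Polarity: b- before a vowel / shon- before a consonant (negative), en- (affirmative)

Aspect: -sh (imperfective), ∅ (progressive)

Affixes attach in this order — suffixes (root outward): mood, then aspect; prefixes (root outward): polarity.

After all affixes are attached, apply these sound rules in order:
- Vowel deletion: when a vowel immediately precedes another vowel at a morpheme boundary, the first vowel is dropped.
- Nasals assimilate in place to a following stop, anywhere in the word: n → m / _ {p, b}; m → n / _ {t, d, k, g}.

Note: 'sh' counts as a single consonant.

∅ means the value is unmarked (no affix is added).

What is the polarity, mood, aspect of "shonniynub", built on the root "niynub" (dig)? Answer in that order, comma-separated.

Segment: shon-niynub.
polarity: b/shon- → negative.
mood: ∅ → optative.
aspect: ∅ → progressive.

negative, optative, progressive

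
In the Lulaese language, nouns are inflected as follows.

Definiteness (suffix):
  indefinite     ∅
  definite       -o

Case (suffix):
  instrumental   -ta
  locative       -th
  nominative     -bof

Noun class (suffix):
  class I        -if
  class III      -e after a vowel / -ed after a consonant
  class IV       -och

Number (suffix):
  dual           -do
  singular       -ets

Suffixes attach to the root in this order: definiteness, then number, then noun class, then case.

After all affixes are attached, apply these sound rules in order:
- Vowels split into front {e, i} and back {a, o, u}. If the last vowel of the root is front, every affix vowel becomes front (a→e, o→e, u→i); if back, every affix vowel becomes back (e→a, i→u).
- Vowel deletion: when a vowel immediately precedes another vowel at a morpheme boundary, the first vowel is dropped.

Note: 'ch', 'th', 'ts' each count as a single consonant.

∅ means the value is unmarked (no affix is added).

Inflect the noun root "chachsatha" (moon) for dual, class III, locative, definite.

Attach definiteness definite -o → chachsathao.
Attach number dual -do → chachsathaodo.
Attach noun class class III -e (after vowel 'o') → chachsathaodoe.
Attach case locative -th → chachsathaodoeth.
Apply vowel harmony: chachsathaodoeth → chachsathaodoath.
Apply vowel deletion: chachsathaodoath → chachsathodath.

chachsathodath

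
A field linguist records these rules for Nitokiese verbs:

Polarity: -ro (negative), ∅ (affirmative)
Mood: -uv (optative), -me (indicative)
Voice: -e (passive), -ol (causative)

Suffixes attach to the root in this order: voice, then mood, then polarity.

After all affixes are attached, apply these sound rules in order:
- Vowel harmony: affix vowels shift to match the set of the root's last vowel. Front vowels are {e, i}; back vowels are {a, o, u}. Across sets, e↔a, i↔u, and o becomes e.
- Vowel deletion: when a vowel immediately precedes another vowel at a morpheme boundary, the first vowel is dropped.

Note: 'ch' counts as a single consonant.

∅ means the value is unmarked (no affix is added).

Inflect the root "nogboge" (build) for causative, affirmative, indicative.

nogbogelme

Attach voice causative -ol → nogbogeol.
Attach mood indicative -me → nogbogeolme.
polarity = affirmative: zero marking, form stays nogbogeolme.
Apply vowel harmony: nogbogeolme → nogbogeelme.
Apply vowel deletion: nogbogeelme → nogbogelme.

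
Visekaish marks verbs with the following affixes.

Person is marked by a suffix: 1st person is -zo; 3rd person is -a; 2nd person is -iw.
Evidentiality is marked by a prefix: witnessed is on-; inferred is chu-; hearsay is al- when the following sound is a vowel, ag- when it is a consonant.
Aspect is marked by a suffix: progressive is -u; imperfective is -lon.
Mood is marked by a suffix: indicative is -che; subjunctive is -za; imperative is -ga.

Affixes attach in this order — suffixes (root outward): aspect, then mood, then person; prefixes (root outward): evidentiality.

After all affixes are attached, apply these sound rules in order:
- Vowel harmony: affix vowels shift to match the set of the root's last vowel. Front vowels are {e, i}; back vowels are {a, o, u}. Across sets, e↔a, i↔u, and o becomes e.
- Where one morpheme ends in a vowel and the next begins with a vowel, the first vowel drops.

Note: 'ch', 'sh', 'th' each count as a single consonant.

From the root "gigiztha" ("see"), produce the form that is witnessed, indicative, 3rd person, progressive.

ongigizthucha

Attach aspect progressive -u → gigizthau.
Attach mood indicative -che → gigizthauche.
Attach evidentiality witnessed on- → ongigizthauche.
Attach person 3rd person -a → ongigizthauchea.
Apply vowel harmony: ongigizthauchea → ongigizthauchaa.
Apply vowel deletion: ongigizthauchaa → ongigizthucha.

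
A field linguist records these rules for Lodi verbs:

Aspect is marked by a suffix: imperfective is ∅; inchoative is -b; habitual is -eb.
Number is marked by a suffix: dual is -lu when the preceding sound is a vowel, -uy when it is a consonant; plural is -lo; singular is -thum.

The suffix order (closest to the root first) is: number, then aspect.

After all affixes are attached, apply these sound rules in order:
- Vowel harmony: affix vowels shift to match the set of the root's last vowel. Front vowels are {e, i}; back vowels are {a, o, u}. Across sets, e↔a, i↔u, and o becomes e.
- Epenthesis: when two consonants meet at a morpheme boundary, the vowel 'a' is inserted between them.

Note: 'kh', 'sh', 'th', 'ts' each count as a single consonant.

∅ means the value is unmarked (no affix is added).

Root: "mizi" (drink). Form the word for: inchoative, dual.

Attach number dual -lu (after vowel 'i') → mizilu.
Attach aspect inchoative -b → mizilub.
Apply vowel harmony: mizilub → mizilib.
Epenthesis: no change.

mizilib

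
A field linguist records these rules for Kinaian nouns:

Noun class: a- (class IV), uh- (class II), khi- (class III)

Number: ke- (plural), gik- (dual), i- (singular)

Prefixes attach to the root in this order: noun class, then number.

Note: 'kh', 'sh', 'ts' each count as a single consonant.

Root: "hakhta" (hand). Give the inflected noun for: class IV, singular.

iahakhta

Attach noun class class IV a- → ahakhta.
Attach number singular i- → iahakhta.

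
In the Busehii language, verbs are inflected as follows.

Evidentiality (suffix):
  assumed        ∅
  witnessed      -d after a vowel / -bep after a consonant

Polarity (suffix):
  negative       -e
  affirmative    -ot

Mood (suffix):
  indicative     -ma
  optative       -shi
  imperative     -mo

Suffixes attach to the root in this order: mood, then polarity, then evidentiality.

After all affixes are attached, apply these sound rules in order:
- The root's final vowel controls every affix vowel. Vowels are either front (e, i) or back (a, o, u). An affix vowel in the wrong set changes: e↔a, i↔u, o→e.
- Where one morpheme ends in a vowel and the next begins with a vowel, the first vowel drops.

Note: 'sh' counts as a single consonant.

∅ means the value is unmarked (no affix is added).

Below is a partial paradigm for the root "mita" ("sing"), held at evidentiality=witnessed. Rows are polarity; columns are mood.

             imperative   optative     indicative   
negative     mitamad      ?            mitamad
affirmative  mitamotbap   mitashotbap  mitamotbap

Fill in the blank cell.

Attach mood optative -shi → mitashi.
Attach polarity negative -e → mitashie.
Attach evidentiality witnessed -d (after vowel 'e') → mitashied.
Apply vowel harmony: mitashied → mitashuad.
Apply vowel deletion: mitashuad → mitashad.

mitashad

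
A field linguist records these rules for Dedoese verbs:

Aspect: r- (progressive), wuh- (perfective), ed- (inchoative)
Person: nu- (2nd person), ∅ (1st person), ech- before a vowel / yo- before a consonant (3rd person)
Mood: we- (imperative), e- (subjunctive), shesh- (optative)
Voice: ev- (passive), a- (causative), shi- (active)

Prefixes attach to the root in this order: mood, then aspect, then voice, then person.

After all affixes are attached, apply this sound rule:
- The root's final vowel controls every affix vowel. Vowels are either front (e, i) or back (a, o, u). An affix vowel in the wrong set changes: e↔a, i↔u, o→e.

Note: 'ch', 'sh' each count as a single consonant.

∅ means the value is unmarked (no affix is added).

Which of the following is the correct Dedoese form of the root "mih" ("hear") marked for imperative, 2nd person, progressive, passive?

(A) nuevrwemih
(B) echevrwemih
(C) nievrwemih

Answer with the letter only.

C

Attach mood imperative we- → wemih.
Attach aspect progressive r- → rwemih.
Attach voice passive ev- → evrwemih.
Attach person 2nd person nu- → nuevrwemih.
Apply vowel harmony: nuevrwemih → nievrwemih.
So the correct form is nievrwemih, option (C).
(A) nuevrwemih is wrong: it fails to apply the sound rule(s).
(B) echevrwemih is wrong: it uses 3rd person instead of 2nd person for person.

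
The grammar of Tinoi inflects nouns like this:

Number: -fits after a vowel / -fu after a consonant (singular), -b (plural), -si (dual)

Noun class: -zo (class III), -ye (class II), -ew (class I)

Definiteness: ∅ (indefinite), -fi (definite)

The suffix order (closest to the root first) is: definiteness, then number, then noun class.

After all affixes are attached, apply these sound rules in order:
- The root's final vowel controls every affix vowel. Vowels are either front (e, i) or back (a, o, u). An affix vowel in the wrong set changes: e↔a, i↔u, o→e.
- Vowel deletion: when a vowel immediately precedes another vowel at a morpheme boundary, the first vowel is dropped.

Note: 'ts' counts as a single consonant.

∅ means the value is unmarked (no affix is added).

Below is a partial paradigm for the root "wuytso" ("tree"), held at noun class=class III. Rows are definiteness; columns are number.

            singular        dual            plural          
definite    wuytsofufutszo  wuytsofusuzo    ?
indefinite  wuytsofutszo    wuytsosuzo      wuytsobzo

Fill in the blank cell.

wuytsofubzo

Attach definiteness definite -fi → wuytsofi.
Attach number plural -b → wuytsofib.
Attach noun class class III -zo → wuytsofibzo.
Apply vowel harmony: wuytsofibzo → wuytsofubzo.
Vowel deletion: no change.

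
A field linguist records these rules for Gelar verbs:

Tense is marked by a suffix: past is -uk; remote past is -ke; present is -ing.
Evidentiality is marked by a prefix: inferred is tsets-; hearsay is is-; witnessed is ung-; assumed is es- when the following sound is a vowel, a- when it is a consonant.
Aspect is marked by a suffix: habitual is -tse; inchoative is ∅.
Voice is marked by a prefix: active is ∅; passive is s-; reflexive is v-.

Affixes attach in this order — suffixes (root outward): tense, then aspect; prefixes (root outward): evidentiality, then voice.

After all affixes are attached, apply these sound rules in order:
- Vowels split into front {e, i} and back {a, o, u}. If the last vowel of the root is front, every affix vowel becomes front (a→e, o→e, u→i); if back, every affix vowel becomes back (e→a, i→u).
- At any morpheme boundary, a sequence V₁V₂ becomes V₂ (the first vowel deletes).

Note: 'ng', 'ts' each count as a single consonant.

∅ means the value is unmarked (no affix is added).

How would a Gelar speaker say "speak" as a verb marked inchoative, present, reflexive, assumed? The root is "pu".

Attach tense present -ing → puing.
Attach evidentiality assumed a- (before consonant 'p') → apuing.
aspect = inchoative: zero marking, form stays apuing.
Attach voice reflexive v- → vapuing.
Apply vowel harmony: vapuing → vapuung.
Apply vowel deletion: vapuung → vapung.

vapung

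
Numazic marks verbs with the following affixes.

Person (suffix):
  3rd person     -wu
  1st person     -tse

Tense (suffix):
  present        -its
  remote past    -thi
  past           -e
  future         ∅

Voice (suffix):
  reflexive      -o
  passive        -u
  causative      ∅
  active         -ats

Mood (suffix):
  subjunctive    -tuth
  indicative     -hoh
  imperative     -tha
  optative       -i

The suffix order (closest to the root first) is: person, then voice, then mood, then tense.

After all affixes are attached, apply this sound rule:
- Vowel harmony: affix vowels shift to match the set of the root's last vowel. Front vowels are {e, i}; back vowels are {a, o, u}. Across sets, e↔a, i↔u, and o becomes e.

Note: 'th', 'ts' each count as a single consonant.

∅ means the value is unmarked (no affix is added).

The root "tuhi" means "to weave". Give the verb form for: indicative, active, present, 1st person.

tuhitseetshehits

Attach person 1st person -tse → tuhitse.
Attach voice active -ats → tuhitseats.
Attach mood indicative -hoh → tuhitseatshoh.
Attach tense present -its → tuhitseatshohits.
Apply vowel harmony: tuhitseatshohits → tuhitseetshehits.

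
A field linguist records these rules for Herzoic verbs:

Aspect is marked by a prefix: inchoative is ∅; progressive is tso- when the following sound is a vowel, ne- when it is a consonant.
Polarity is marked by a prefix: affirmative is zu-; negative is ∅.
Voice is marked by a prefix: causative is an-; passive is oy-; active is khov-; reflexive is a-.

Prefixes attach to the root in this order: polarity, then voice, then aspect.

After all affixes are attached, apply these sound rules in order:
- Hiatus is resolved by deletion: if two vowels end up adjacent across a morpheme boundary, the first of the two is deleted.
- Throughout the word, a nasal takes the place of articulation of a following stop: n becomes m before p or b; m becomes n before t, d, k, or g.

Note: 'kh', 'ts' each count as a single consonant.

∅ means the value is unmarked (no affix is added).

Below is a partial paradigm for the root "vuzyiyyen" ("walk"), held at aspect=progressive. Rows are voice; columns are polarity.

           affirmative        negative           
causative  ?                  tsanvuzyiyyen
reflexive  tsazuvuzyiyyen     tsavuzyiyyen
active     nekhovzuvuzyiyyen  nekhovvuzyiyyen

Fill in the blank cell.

Attach polarity affirmative zu- → zuvuzyiyyen.
Attach voice causative an- → anzuvuzyiyyen.
Attach aspect progressive tso- (before vowel 'a') → tsoanzuvuzyiyyen.
Apply vowel deletion: tsoanzuvuzyiyyen → tsanzuvuzyiyyen.
Nasal assimilation: no change.

tsanzuvuzyiyyen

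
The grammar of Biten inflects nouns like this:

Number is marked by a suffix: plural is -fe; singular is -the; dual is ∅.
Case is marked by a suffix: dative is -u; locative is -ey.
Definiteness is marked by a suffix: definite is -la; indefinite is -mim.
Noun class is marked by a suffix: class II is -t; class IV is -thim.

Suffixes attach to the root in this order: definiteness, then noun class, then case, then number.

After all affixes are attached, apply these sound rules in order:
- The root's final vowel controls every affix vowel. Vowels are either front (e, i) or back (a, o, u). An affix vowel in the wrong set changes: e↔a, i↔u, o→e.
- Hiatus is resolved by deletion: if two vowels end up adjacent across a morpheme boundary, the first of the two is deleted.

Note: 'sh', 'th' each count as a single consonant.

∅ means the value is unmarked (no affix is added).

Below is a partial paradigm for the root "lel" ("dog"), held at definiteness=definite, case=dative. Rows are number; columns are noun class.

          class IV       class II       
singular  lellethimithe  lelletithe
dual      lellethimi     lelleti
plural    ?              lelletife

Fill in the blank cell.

lellethimife

Attach definiteness definite -la → lella.
Attach noun class class IV -thim → lellathim.
Attach case dative -u → lellathimu.
Attach number plural -fe → lellathimufe.
Apply vowel harmony: lellathimufe → lellethimife.
Vowel deletion: no change.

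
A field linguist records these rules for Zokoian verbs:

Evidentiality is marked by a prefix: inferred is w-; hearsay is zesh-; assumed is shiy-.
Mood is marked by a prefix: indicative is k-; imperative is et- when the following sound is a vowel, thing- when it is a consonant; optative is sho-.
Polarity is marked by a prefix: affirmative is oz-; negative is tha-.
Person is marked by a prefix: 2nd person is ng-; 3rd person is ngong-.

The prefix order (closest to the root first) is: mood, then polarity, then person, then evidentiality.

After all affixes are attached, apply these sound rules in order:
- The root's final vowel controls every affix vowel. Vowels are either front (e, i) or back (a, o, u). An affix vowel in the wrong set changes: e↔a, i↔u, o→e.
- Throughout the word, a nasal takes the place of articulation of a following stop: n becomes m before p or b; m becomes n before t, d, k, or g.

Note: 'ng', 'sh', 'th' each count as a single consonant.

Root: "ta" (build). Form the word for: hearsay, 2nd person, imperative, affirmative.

zashngozthungta

Attach mood imperative thing- (before consonant 't') → thingta.
Attach polarity affirmative oz- → ozthingta.
Attach person 2nd person ng- → ngozthingta.
Attach evidentiality hearsay zesh- → zeshngozthingta.
Apply vowel harmony: zeshngozthingta → zashngozthungta.
Nasal assimilation: no change.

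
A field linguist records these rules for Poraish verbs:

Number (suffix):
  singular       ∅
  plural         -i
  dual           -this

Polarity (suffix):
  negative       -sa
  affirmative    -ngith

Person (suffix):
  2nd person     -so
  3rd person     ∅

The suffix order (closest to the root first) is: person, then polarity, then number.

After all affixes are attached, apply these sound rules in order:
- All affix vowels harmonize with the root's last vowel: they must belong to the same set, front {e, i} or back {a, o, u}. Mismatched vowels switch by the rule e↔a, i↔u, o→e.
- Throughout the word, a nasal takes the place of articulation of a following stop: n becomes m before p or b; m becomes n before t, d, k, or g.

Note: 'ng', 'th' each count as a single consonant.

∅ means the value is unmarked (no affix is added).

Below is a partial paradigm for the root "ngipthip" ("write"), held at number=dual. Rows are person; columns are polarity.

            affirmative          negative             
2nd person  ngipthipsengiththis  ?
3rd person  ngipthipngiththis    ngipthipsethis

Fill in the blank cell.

Attach person 2nd person -so → ngipthipso.
Attach polarity negative -sa → ngipthipsosa.
Attach number dual -this → ngipthipsosathis.
Apply vowel harmony: ngipthipsosathis → ngipthipsesethis.
Nasal assimilation: no change.

ngipthipsesethis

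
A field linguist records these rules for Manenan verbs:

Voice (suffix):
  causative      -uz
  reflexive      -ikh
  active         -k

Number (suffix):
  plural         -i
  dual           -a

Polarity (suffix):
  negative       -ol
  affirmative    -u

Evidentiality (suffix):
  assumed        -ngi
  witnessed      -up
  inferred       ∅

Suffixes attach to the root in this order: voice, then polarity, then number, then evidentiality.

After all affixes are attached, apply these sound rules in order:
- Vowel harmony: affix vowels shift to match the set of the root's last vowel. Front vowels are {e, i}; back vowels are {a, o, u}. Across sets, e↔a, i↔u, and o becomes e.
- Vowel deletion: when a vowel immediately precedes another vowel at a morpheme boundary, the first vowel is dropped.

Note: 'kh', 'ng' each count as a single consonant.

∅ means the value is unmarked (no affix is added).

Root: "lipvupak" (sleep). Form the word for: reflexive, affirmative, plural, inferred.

Attach voice reflexive -ikh → lipvupakikh.
Attach polarity affirmative -u → lipvupakikhu.
Attach number plural -i → lipvupakikhui.
evidentiality = inferred: zero marking, form stays lipvupakikhui.
Apply vowel harmony: lipvupakikhui → lipvupakukhuu.
Apply vowel deletion: lipvupakukhuu → lipvupakukhu.

lipvupakukhu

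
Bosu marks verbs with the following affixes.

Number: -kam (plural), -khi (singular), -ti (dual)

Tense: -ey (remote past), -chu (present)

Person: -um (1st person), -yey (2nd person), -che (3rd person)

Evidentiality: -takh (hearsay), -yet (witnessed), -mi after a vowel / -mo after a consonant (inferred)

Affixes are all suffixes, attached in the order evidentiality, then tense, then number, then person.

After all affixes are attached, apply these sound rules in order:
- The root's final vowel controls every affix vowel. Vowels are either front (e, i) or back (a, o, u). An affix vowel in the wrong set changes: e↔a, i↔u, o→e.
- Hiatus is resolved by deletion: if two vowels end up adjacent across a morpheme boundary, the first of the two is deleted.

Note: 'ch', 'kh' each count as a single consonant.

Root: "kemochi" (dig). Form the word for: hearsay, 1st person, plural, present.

Attach evidentiality hearsay -takh → kemochitakh.
Attach tense present -chu → kemochitakhchu.
Attach number plural -kam → kemochitakhchukam.
Attach person 1st person -um → kemochitakhchukamum.
Apply vowel harmony: kemochitakhchukamum → kemochitekhchikemim.
Vowel deletion: no change.

kemochitekhchikemim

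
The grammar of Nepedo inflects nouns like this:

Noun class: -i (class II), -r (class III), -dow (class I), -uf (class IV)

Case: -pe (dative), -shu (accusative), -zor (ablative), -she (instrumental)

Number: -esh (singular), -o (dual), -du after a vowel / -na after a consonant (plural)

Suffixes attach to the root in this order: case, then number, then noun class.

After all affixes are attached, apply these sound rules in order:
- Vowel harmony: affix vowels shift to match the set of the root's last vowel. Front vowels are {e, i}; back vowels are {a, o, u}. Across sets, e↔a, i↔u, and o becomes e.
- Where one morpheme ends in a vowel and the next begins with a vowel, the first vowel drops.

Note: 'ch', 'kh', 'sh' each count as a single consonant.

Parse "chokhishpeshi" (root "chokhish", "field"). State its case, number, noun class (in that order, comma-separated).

Segment: chokhish-pe-esh-i.
case: -pe → dative.
number: -esh → singular.
noun class: -i → class II.

dative, singular, class II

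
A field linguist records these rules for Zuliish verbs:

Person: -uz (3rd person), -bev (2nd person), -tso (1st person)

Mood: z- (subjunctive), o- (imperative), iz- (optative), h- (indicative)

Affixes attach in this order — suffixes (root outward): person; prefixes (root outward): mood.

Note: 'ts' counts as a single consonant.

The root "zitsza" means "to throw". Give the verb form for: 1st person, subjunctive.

zzitszatso

Attach person 1st person -tso → zitszatso.
Attach mood subjunctive z- → zzitszatso.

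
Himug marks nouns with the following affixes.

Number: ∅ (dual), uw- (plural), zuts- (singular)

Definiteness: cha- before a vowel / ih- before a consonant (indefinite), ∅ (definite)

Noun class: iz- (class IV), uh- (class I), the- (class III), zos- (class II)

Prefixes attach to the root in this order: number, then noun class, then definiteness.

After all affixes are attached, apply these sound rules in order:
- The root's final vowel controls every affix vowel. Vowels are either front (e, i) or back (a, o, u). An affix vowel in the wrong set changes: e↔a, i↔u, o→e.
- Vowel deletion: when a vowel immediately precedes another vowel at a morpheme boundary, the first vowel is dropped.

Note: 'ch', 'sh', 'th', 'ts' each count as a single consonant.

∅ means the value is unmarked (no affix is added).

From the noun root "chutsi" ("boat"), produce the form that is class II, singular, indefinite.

ihzeszitschutsi

Attach number singular zuts- → zutschutsi.
Attach noun class class II zos- → zoszutschutsi.
Attach definiteness indefinite ih- (before consonant 'z') → ihzoszutschutsi.
Apply vowel harmony: ihzoszutschutsi → ihzeszitschutsi.
Vowel deletion: no change.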